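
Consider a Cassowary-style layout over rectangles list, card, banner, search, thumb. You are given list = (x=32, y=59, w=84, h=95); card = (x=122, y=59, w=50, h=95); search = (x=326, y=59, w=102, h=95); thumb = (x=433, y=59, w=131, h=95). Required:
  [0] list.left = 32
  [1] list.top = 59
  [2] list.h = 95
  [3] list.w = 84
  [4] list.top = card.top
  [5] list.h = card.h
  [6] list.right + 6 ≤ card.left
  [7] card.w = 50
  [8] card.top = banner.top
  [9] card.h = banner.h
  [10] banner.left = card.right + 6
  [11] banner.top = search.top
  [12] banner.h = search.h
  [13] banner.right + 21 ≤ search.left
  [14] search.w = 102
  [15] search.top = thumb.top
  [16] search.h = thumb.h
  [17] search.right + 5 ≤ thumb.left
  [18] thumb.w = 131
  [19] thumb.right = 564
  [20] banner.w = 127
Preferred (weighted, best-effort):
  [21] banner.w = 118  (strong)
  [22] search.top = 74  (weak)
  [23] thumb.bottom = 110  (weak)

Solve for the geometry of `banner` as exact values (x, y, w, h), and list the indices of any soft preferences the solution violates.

banner = (x=178, y=59, w=127, h=95)
violated soft preferences: 21, 22, 23

1. banner.y = 59  [card.top = banner.top]
2. banner.h = 95  [card.h = banner.h]
3. banner.x = 178  [banner.left = card.right + 6]
4. banner.w = 127  [banner.w = 127]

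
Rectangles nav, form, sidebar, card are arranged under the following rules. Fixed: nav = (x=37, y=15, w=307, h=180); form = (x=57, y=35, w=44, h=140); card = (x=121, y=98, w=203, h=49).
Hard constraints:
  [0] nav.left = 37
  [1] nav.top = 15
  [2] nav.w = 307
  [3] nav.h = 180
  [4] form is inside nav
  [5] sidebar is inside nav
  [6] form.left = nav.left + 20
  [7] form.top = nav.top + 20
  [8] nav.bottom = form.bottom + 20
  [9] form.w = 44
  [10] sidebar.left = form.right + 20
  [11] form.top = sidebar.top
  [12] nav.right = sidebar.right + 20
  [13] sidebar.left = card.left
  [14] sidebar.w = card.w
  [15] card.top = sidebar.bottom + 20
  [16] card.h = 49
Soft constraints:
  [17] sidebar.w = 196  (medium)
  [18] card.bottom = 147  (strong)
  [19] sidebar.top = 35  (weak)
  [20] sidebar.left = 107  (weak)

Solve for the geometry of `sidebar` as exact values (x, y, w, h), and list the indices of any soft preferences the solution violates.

sidebar = (x=121, y=35, w=203, h=43)
violated soft preferences: 17, 20

1. sidebar.x = 121  [sidebar.left = form.right + 20]
2. sidebar.y = 35  [form.top = sidebar.top]
3. sidebar.w = 203  [nav.right = sidebar.right + 20]
4. sidebar.h = 43  [card.top = sidebar.bottom + 20]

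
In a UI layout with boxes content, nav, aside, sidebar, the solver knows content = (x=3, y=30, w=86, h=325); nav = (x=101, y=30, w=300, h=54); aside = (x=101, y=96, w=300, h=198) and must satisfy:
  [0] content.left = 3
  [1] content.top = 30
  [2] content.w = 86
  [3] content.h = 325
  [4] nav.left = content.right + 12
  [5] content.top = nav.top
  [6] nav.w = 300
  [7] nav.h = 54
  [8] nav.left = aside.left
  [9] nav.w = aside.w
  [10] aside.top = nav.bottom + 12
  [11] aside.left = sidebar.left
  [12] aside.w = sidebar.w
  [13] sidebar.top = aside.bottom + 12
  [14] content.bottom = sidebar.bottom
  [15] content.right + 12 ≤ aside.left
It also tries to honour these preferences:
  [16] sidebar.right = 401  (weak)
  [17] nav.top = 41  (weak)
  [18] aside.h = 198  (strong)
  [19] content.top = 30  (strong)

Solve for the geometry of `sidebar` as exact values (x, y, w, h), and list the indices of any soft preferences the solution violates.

1. sidebar.x = 101  [aside.left = sidebar.left]
2. sidebar.w = 300  [aside.w = sidebar.w]
3. sidebar.y = 306  [sidebar.top = aside.bottom + 12]
4. sidebar.h = 49  [content.bottom = sidebar.bottom]

sidebar = (x=101, y=306, w=300, h=49)
violated soft preferences: 17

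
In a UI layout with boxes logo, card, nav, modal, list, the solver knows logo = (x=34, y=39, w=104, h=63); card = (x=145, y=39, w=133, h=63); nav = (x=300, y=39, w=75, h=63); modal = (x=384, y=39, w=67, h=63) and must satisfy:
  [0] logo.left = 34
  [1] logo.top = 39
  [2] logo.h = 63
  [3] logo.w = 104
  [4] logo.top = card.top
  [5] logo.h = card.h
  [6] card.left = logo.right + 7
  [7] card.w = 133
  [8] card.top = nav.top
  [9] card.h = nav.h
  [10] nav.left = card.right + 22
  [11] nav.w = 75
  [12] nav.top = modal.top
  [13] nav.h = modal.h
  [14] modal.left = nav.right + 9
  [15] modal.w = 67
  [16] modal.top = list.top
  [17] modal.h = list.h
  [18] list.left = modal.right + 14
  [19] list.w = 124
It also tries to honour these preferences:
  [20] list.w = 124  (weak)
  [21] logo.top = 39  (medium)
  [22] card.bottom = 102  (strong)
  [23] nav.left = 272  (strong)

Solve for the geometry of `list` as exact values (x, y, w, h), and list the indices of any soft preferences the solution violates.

1. list.y = 39  [modal.top = list.top]
2. list.h = 63  [modal.h = list.h]
3. list.x = 465  [list.left = modal.right + 14]
4. list.w = 124  [list.w = 124]

list = (x=465, y=39, w=124, h=63)
violated soft preferences: 23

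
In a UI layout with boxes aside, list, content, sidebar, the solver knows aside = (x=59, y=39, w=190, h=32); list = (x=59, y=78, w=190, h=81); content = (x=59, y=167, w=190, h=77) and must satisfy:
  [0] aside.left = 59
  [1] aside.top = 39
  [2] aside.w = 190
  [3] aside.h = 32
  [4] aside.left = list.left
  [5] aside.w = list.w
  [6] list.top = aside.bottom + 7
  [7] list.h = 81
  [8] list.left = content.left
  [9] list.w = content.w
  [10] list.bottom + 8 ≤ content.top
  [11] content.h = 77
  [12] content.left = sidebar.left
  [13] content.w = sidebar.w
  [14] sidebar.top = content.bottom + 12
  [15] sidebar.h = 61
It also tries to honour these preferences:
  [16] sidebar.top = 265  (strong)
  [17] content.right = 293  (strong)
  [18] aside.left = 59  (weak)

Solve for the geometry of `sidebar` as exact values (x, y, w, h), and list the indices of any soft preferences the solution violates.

1. sidebar.x = 59  [content.left = sidebar.left]
2. sidebar.w = 190  [content.w = sidebar.w]
3. sidebar.y = 256  [sidebar.top = content.bottom + 12]
4. sidebar.h = 61  [sidebar.h = 61]

sidebar = (x=59, y=256, w=190, h=61)
violated soft preferences: 16, 17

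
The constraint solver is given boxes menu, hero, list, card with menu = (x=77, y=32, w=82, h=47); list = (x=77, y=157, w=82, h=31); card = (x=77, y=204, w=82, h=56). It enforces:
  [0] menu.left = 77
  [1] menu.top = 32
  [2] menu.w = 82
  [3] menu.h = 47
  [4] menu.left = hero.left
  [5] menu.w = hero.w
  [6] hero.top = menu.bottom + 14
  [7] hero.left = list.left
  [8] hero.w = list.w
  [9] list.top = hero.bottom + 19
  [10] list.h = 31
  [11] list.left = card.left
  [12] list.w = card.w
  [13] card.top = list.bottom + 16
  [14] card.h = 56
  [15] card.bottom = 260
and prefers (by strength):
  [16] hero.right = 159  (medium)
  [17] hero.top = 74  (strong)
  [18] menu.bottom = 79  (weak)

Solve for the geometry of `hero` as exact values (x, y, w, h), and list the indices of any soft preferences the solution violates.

1. hero.x = 77  [menu.left = hero.left]
2. hero.w = 82  [menu.w = hero.w]
3. hero.y = 93  [hero.top = menu.bottom + 14]
4. hero.h = 45  [list.top = hero.bottom + 19]

hero = (x=77, y=93, w=82, h=45)
violated soft preferences: 17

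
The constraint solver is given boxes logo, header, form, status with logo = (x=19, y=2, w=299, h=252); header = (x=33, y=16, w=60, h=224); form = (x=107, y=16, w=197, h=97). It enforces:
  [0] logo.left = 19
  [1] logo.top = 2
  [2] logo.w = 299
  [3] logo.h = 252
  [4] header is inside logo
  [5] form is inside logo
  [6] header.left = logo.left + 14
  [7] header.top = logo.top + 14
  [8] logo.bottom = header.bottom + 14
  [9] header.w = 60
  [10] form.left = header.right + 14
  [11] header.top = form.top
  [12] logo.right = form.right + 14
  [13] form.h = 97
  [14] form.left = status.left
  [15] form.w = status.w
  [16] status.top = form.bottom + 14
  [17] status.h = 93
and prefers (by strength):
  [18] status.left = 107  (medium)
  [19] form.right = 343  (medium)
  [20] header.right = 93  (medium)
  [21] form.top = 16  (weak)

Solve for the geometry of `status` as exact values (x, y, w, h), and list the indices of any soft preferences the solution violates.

1. status.x = 107  [form.left = status.left]
2. status.w = 197  [form.w = status.w]
3. status.y = 127  [status.top = form.bottom + 14]
4. status.h = 93  [status.h = 93]

status = (x=107, y=127, w=197, h=93)
violated soft preferences: 19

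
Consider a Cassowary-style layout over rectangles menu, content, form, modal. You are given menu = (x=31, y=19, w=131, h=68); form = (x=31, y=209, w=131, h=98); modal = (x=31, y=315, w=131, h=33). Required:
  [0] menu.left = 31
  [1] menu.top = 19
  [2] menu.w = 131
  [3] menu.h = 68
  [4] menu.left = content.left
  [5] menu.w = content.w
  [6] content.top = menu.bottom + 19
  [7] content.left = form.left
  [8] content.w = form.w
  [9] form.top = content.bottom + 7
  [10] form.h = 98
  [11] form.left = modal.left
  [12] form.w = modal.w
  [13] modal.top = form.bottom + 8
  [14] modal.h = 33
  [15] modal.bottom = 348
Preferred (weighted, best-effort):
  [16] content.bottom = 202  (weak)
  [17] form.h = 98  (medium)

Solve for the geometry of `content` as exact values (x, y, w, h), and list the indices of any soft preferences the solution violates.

content = (x=31, y=106, w=131, h=96)
violated soft preferences: none

1. content.x = 31  [menu.left = content.left]
2. content.w = 131  [menu.w = content.w]
3. content.y = 106  [content.top = menu.bottom + 19]
4. content.h = 96  [form.top = content.bottom + 7]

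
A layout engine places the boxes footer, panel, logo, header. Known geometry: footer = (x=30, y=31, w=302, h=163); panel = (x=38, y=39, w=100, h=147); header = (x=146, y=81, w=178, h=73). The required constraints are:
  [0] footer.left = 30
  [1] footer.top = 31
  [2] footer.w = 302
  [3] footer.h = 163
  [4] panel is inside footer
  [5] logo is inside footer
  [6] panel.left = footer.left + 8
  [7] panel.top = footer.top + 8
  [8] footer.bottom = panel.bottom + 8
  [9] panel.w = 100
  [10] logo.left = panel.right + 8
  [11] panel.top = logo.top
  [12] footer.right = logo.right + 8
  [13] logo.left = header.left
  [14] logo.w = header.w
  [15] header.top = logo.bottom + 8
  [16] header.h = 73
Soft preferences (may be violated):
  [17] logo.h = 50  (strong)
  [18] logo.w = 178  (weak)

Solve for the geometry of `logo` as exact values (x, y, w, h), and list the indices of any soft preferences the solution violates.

1. logo.x = 146  [logo.left = panel.right + 8]
2. logo.y = 39  [panel.top = logo.top]
3. logo.w = 178  [footer.right = logo.right + 8]
4. logo.h = 34  [header.top = logo.bottom + 8]

logo = (x=146, y=39, w=178, h=34)
violated soft preferences: 17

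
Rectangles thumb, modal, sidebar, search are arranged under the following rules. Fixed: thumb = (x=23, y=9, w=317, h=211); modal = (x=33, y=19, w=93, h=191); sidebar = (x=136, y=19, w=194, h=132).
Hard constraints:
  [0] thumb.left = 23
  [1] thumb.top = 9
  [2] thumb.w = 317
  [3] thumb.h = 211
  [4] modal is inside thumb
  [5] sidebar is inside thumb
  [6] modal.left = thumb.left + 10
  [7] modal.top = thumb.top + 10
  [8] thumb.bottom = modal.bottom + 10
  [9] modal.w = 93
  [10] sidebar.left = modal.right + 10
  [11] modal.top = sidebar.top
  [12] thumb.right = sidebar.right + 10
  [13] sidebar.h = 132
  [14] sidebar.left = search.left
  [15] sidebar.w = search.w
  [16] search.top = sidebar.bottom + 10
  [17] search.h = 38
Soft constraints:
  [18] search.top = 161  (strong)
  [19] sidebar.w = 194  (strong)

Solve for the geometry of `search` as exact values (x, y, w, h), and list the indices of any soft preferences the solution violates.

1. search.x = 136  [sidebar.left = search.left]
2. search.w = 194  [sidebar.w = search.w]
3. search.y = 161  [search.top = sidebar.bottom + 10]
4. search.h = 38  [search.h = 38]

search = (x=136, y=161, w=194, h=38)
violated soft preferences: none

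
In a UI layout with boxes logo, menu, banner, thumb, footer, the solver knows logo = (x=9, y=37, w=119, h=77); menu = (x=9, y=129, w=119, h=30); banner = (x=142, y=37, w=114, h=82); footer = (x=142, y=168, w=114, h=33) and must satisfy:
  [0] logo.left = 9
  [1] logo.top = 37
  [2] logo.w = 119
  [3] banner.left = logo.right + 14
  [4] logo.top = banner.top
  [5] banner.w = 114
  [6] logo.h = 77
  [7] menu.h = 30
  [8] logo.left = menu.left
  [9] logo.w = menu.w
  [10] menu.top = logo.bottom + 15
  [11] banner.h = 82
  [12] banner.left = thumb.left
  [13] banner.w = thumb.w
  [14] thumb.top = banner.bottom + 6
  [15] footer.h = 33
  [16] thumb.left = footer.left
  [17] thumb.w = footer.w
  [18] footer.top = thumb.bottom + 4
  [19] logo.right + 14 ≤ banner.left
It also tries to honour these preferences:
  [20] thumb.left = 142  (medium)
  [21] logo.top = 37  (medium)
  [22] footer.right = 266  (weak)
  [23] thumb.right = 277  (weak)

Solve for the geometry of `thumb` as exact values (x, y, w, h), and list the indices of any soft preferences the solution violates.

1. thumb.x = 142  [banner.left = thumb.left]
2. thumb.w = 114  [banner.w = thumb.w]
3. thumb.y = 125  [thumb.top = banner.bottom + 6]
4. thumb.h = 39  [footer.top = thumb.bottom + 4]

thumb = (x=142, y=125, w=114, h=39)
violated soft preferences: 22, 23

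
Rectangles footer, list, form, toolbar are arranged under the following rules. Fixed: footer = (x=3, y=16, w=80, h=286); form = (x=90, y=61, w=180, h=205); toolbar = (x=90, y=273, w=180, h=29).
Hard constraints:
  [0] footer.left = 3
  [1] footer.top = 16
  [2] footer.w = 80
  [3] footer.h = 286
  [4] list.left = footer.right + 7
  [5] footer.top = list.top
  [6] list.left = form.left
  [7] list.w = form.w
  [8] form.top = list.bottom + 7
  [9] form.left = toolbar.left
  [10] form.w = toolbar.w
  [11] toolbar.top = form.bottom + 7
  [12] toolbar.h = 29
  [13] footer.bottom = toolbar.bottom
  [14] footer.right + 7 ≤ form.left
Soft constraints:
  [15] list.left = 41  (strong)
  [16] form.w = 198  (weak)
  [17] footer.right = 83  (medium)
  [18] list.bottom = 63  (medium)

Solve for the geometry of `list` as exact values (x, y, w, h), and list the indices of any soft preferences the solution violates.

list = (x=90, y=16, w=180, h=38)
violated soft preferences: 15, 16, 18

1. list.x = 90  [list.left = footer.right + 7]
2. list.y = 16  [footer.top = list.top]
3. list.w = 180  [list.w = form.w]
4. list.h = 38  [form.top = list.bottom + 7]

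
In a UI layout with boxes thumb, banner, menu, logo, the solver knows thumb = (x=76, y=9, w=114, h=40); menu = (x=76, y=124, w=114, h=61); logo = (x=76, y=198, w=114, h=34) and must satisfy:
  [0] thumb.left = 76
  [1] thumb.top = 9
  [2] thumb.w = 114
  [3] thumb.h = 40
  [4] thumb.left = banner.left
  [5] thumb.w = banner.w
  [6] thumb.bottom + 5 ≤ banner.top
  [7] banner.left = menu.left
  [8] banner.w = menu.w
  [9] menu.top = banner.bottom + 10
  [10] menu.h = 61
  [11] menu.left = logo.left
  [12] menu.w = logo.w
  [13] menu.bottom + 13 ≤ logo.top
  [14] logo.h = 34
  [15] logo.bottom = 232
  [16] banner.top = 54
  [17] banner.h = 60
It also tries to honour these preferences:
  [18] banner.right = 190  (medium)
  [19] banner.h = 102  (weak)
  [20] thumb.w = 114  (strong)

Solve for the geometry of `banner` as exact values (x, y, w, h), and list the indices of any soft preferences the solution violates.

1. banner.x = 76  [thumb.left = banner.left]
2. banner.w = 114  [thumb.w = banner.w]
3. banner.y = 54  [banner.top = 54]
4. banner.h = 60  [banner.h = 60]

banner = (x=76, y=54, w=114, h=60)
violated soft preferences: 19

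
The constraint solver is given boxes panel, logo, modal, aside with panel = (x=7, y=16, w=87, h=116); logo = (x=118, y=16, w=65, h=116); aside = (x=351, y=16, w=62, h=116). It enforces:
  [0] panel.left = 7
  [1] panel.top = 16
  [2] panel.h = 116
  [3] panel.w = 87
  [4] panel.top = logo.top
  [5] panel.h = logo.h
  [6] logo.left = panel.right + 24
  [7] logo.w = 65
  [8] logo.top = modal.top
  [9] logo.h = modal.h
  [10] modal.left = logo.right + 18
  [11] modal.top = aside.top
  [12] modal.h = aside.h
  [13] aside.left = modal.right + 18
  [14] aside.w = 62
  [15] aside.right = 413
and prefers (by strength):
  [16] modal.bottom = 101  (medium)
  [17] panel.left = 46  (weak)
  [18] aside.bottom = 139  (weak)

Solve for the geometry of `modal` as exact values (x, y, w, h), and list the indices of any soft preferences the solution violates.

1. modal.y = 16  [logo.top = modal.top]
2. modal.h = 116  [logo.h = modal.h]
3. modal.x = 201  [modal.left = logo.right + 18]
4. modal.w = 132  [aside.left = modal.right + 18]

modal = (x=201, y=16, w=132, h=116)
violated soft preferences: 16, 17, 18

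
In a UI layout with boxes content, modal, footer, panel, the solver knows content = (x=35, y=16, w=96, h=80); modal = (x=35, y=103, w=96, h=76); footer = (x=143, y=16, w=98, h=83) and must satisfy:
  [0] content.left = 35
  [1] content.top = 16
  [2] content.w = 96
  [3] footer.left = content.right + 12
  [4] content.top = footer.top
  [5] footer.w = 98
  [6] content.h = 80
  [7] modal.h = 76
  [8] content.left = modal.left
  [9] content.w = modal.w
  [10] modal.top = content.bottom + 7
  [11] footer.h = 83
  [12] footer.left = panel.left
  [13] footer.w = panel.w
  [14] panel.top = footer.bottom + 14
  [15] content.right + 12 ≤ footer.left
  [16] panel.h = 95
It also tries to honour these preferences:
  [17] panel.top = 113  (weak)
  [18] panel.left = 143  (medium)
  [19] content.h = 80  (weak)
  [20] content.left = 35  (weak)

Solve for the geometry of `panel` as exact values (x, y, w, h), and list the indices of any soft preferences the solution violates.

1. panel.x = 143  [footer.left = panel.left]
2. panel.w = 98  [footer.w = panel.w]
3. panel.y = 113  [panel.top = footer.bottom + 14]
4. panel.h = 95  [panel.h = 95]

panel = (x=143, y=113, w=98, h=95)
violated soft preferences: none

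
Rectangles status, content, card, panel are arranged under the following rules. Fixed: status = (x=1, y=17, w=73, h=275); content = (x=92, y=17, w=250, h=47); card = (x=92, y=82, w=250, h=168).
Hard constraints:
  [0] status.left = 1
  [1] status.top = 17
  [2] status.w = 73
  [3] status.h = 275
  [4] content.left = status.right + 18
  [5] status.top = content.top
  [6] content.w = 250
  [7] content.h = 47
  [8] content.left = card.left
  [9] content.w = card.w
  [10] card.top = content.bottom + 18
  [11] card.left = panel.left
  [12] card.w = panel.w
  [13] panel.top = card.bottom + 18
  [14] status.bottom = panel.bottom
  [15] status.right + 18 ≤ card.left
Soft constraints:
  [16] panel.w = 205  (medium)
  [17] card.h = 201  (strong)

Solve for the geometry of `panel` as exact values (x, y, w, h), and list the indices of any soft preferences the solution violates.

panel = (x=92, y=268, w=250, h=24)
violated soft preferences: 16, 17

1. panel.x = 92  [card.left = panel.left]
2. panel.w = 250  [card.w = panel.w]
3. panel.y = 268  [panel.top = card.bottom + 18]
4. panel.h = 24  [status.bottom = panel.bottom]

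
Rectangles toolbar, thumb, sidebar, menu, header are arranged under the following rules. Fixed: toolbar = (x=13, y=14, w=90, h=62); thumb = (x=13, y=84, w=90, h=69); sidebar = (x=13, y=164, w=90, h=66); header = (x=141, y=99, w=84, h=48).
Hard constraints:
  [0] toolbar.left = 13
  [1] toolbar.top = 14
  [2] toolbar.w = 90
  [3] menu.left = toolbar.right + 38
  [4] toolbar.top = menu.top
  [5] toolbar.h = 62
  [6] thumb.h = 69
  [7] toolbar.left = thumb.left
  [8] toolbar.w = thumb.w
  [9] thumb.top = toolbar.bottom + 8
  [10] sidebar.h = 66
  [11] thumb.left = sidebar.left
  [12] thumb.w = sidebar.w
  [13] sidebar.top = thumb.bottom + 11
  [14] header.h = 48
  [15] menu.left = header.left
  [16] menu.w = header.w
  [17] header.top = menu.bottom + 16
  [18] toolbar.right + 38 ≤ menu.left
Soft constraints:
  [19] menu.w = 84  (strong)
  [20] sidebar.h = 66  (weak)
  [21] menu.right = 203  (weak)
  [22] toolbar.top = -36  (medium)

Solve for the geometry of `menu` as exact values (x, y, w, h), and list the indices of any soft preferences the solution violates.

1. menu.x = 141  [menu.left = toolbar.right + 38]
2. menu.y = 14  [toolbar.top = menu.top]
3. menu.w = 84  [menu.w = header.w]
4. menu.h = 69  [header.top = menu.bottom + 16]

menu = (x=141, y=14, w=84, h=69)
violated soft preferences: 21, 22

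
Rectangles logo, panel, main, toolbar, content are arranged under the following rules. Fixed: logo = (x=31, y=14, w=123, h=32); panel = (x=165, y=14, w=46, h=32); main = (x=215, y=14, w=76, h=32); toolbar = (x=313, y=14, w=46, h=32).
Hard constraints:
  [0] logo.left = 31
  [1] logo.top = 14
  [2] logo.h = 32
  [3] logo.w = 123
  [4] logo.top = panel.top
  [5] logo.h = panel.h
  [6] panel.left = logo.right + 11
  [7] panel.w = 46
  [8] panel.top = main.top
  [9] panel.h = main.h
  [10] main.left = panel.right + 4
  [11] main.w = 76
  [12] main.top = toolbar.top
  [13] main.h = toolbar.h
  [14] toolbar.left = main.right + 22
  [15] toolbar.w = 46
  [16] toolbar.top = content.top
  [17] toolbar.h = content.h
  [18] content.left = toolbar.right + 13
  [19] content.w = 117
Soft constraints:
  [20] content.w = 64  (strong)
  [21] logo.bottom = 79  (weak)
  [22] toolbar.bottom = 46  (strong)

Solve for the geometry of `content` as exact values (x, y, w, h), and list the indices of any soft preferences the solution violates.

content = (x=372, y=14, w=117, h=32)
violated soft preferences: 20, 21

1. content.y = 14  [toolbar.top = content.top]
2. content.h = 32  [toolbar.h = content.h]
3. content.x = 372  [content.left = toolbar.right + 13]
4. content.w = 117  [content.w = 117]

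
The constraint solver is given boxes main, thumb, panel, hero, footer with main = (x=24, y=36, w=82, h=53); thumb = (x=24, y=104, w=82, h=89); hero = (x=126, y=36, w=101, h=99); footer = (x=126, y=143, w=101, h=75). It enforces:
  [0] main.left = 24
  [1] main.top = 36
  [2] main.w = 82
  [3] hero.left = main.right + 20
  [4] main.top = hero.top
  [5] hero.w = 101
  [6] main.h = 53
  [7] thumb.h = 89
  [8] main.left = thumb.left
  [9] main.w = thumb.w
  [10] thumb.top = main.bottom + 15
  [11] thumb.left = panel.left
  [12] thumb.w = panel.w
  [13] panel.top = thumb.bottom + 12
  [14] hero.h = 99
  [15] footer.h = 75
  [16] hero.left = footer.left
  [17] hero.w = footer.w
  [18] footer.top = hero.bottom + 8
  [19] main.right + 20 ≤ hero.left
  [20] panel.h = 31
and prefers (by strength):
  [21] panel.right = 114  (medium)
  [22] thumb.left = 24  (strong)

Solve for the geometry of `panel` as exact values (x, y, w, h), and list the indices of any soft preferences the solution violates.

panel = (x=24, y=205, w=82, h=31)
violated soft preferences: 21

1. panel.x = 24  [thumb.left = panel.left]
2. panel.w = 82  [thumb.w = panel.w]
3. panel.y = 205  [panel.top = thumb.bottom + 12]
4. panel.h = 31  [panel.h = 31]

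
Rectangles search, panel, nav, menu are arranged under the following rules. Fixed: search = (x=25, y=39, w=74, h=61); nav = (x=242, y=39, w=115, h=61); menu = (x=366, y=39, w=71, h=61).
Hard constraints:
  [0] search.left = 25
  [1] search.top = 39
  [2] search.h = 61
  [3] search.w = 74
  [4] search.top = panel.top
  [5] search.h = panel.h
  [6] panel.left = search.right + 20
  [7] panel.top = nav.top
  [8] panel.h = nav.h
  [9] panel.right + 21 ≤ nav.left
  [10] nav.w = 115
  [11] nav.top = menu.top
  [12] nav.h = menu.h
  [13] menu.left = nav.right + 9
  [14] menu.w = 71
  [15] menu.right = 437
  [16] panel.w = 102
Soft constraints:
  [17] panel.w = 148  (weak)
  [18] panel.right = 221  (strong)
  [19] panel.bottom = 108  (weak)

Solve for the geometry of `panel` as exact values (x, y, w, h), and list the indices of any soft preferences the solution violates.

panel = (x=119, y=39, w=102, h=61)
violated soft preferences: 17, 19

1. panel.y = 39  [search.top = panel.top]
2. panel.h = 61  [search.h = panel.h]
3. panel.x = 119  [panel.left = search.right + 20]
4. panel.w = 102  [panel.w = 102]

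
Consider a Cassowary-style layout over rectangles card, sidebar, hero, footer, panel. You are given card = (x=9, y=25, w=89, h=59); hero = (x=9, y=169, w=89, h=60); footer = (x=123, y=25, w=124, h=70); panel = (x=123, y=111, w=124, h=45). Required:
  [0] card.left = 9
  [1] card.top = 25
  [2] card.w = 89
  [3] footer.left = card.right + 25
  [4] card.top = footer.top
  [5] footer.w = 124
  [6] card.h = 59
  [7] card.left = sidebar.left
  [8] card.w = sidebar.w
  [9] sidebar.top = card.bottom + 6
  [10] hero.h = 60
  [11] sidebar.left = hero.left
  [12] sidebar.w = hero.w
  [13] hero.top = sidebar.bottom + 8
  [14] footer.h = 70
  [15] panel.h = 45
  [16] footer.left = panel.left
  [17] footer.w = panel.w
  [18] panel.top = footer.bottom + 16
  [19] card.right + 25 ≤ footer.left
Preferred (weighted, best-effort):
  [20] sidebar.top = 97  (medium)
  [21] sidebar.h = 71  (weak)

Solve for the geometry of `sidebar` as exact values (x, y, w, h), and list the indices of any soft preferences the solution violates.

1. sidebar.x = 9  [card.left = sidebar.left]
2. sidebar.w = 89  [card.w = sidebar.w]
3. sidebar.y = 90  [sidebar.top = card.bottom + 6]
4. sidebar.h = 71  [hero.top = sidebar.bottom + 8]

sidebar = (x=9, y=90, w=89, h=71)
violated soft preferences: 20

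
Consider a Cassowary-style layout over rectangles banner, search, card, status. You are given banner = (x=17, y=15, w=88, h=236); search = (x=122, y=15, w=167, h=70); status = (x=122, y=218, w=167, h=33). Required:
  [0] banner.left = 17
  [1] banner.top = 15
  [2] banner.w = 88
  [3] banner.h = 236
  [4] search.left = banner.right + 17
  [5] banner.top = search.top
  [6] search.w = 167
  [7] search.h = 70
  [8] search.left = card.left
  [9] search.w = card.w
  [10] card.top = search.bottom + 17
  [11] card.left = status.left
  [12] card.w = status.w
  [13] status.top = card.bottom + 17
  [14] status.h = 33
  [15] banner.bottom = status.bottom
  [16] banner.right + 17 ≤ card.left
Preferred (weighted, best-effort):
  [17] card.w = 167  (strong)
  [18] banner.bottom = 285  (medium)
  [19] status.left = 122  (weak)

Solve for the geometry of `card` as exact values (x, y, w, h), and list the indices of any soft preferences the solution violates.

1. card.x = 122  [search.left = card.left]
2. card.w = 167  [search.w = card.w]
3. card.y = 102  [card.top = search.bottom + 17]
4. card.h = 99  [status.top = card.bottom + 17]

card = (x=122, y=102, w=167, h=99)
violated soft preferences: 18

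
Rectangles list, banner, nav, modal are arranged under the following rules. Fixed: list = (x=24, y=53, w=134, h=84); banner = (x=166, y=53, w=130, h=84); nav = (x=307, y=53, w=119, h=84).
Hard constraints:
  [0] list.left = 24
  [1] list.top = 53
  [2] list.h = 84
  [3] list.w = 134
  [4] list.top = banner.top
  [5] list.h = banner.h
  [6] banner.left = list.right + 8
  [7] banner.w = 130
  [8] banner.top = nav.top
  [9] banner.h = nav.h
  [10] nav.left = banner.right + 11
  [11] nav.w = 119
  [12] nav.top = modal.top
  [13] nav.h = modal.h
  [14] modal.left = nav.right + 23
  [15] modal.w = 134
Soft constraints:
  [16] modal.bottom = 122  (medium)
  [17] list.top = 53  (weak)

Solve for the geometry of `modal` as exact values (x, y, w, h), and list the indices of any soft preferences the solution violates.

1. modal.y = 53  [nav.top = modal.top]
2. modal.h = 84  [nav.h = modal.h]
3. modal.x = 449  [modal.left = nav.right + 23]
4. modal.w = 134  [modal.w = 134]

modal = (x=449, y=53, w=134, h=84)
violated soft preferences: 16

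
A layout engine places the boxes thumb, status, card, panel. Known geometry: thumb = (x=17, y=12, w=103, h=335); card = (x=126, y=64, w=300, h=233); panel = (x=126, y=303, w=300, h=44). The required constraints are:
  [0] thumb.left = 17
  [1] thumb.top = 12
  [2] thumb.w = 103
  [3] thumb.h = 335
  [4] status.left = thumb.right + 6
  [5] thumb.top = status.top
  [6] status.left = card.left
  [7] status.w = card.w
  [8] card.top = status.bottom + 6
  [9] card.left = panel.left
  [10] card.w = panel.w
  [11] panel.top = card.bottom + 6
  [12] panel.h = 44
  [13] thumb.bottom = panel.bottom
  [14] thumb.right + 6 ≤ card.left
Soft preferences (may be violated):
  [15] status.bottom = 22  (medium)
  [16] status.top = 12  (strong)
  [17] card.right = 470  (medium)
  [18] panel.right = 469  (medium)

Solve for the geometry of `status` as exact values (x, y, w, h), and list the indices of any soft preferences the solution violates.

status = (x=126, y=12, w=300, h=46)
violated soft preferences: 15, 17, 18

1. status.x = 126  [status.left = thumb.right + 6]
2. status.y = 12  [thumb.top = status.top]
3. status.w = 300  [status.w = card.w]
4. status.h = 46  [card.top = status.bottom + 6]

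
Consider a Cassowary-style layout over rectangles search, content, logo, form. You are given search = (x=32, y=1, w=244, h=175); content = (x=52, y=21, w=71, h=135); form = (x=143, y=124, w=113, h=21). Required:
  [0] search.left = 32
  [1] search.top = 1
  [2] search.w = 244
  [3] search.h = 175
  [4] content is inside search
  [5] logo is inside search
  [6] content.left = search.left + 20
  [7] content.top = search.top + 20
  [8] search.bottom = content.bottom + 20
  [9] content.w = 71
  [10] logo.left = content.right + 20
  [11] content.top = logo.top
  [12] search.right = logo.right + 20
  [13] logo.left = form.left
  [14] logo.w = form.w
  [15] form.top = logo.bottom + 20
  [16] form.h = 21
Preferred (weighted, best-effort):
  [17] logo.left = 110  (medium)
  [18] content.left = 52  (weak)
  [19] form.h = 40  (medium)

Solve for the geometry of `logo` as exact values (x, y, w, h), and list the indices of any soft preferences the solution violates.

logo = (x=143, y=21, w=113, h=83)
violated soft preferences: 17, 19

1. logo.x = 143  [logo.left = content.right + 20]
2. logo.y = 21  [content.top = logo.top]
3. logo.w = 113  [search.right = logo.right + 20]
4. logo.h = 83  [form.top = logo.bottom + 20]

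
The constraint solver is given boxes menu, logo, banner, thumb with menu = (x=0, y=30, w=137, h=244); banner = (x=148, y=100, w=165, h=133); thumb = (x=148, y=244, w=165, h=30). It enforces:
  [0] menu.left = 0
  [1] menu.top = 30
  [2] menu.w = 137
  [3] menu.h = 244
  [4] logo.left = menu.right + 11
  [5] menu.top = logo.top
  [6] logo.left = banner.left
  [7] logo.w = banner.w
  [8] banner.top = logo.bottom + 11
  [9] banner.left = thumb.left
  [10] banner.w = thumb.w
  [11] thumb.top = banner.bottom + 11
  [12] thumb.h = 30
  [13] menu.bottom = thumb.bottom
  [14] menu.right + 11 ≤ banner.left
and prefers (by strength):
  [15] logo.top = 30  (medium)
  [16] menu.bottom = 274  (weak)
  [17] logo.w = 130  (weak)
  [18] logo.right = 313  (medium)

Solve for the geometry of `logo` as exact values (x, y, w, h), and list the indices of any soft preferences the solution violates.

logo = (x=148, y=30, w=165, h=59)
violated soft preferences: 17

1. logo.x = 148  [logo.left = menu.right + 11]
2. logo.y = 30  [menu.top = logo.top]
3. logo.w = 165  [logo.w = banner.w]
4. logo.h = 59  [banner.top = logo.bottom + 11]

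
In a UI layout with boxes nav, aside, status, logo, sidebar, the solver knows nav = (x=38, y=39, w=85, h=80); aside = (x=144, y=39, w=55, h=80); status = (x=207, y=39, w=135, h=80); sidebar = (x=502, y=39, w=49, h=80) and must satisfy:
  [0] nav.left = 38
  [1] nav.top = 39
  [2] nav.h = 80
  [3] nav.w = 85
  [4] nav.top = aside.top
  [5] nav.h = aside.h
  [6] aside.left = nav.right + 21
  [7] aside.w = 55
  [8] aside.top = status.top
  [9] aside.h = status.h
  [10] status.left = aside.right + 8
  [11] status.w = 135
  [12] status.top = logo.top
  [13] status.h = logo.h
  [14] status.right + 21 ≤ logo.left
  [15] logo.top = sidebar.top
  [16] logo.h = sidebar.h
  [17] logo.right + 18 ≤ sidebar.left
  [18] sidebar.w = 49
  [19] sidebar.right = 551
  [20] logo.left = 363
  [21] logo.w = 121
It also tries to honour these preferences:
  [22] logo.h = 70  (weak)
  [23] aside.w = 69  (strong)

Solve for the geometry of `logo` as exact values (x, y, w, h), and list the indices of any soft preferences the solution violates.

logo = (x=363, y=39, w=121, h=80)
violated soft preferences: 22, 23

1. logo.y = 39  [status.top = logo.top]
2. logo.h = 80  [status.h = logo.h]
3. logo.x = 363  [logo.left = 363]
4. logo.w = 121  [logo.w = 121]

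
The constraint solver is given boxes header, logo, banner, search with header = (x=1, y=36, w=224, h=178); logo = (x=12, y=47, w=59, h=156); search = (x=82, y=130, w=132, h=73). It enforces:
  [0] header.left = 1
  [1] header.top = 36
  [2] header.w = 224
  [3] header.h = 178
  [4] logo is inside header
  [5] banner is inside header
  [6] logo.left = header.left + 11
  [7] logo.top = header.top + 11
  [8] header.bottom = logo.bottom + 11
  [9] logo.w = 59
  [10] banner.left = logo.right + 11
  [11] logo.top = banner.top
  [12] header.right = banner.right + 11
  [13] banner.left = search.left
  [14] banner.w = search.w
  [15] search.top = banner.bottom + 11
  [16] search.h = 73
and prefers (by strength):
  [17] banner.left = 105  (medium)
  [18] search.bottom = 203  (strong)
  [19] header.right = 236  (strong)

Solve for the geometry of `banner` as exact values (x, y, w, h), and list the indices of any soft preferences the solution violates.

banner = (x=82, y=47, w=132, h=72)
violated soft preferences: 17, 19

1. banner.x = 82  [banner.left = logo.right + 11]
2. banner.y = 47  [logo.top = banner.top]
3. banner.w = 132  [header.right = banner.right + 11]
4. banner.h = 72  [search.top = banner.bottom + 11]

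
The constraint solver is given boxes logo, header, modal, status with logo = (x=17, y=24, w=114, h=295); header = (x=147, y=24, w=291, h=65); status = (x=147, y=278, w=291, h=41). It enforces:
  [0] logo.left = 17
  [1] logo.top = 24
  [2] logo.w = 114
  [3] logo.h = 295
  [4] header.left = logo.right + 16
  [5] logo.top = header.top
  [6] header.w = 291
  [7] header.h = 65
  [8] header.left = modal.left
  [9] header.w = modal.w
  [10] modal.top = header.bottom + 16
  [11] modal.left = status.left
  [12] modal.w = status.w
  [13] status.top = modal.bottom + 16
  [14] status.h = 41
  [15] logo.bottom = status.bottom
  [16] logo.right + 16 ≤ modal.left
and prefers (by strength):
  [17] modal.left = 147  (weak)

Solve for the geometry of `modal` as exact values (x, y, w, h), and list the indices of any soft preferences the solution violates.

1. modal.x = 147  [header.left = modal.left]
2. modal.w = 291  [header.w = modal.w]
3. modal.y = 105  [modal.top = header.bottom + 16]
4. modal.h = 157  [status.top = modal.bottom + 16]

modal = (x=147, y=105, w=291, h=157)
violated soft preferences: none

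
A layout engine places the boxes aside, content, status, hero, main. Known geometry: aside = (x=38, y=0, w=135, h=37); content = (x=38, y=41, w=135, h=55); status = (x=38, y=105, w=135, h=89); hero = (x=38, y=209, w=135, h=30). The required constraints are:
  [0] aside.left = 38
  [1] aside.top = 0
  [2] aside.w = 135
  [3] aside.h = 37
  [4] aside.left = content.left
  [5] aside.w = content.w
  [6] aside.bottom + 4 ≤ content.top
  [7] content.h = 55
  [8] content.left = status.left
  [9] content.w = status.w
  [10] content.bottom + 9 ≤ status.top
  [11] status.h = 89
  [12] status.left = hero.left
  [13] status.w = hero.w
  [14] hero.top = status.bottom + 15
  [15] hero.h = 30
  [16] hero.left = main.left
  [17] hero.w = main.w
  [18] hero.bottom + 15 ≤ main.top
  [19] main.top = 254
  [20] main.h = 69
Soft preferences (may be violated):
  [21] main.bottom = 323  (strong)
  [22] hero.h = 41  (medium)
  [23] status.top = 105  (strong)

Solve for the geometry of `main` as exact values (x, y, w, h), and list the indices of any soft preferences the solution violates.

1. main.x = 38  [hero.left = main.left]
2. main.w = 135  [hero.w = main.w]
3. main.y = 254  [main.top = 254]
4. main.h = 69  [main.h = 69]

main = (x=38, y=254, w=135, h=69)
violated soft preferences: 22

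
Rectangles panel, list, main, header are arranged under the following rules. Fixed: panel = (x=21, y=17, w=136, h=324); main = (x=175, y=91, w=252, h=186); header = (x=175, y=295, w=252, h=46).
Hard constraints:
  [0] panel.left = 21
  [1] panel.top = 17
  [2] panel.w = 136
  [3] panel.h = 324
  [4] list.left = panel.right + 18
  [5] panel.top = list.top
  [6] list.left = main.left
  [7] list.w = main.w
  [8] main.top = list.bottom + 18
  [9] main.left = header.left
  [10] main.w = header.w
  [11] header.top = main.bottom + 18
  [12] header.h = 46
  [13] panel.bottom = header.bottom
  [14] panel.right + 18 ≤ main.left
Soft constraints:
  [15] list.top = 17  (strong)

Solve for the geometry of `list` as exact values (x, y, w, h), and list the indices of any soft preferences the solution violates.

list = (x=175, y=17, w=252, h=56)
violated soft preferences: none

1. list.x = 175  [list.left = panel.right + 18]
2. list.y = 17  [panel.top = list.top]
3. list.w = 252  [list.w = main.w]
4. list.h = 56  [main.top = list.bottom + 18]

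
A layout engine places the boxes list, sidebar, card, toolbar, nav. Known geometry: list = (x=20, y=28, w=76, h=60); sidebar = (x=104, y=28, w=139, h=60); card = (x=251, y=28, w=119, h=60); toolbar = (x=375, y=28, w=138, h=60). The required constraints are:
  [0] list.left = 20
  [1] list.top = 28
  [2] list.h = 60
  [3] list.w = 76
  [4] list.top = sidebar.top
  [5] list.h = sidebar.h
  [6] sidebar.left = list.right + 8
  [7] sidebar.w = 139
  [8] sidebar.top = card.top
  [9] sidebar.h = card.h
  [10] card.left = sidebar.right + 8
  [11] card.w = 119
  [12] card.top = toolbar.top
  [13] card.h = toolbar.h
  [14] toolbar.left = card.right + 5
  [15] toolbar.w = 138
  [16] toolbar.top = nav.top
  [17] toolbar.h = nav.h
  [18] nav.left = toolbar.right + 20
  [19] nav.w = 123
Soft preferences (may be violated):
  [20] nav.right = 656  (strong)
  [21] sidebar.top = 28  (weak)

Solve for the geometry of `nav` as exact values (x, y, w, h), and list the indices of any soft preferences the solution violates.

1. nav.y = 28  [toolbar.top = nav.top]
2. nav.h = 60  [toolbar.h = nav.h]
3. nav.x = 533  [nav.left = toolbar.right + 20]
4. nav.w = 123  [nav.w = 123]

nav = (x=533, y=28, w=123, h=60)
violated soft preferences: none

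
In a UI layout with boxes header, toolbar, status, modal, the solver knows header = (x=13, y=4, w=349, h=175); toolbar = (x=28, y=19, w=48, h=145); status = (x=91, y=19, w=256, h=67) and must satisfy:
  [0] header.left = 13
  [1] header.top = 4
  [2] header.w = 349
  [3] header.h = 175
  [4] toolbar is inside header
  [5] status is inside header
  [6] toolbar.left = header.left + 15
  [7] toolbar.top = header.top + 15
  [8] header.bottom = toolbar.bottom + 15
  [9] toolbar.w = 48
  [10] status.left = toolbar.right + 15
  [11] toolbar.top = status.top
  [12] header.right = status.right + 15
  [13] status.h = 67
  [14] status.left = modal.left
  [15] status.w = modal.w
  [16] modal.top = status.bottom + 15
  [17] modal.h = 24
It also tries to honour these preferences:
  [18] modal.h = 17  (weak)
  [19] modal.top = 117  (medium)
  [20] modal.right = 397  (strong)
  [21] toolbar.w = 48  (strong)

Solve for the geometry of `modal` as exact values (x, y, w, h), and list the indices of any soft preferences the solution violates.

1. modal.x = 91  [status.left = modal.left]
2. modal.w = 256  [status.w = modal.w]
3. modal.y = 101  [modal.top = status.bottom + 15]
4. modal.h = 24  [modal.h = 24]

modal = (x=91, y=101, w=256, h=24)
violated soft preferences: 18, 19, 20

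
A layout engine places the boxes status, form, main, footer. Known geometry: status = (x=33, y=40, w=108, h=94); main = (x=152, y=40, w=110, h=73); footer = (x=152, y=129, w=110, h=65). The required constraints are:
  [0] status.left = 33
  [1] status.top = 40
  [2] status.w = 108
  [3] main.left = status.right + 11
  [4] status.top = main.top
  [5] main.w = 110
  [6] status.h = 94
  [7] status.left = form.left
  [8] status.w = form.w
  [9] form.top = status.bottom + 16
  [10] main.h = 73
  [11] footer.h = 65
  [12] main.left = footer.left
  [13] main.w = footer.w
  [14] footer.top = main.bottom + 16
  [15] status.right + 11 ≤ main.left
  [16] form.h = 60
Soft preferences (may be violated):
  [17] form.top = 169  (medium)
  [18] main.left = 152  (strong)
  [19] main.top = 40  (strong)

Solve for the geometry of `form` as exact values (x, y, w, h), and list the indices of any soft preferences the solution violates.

form = (x=33, y=150, w=108, h=60)
violated soft preferences: 17

1. form.x = 33  [status.left = form.left]
2. form.w = 108  [status.w = form.w]
3. form.y = 150  [form.top = status.bottom + 16]
4. form.h = 60  [form.h = 60]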